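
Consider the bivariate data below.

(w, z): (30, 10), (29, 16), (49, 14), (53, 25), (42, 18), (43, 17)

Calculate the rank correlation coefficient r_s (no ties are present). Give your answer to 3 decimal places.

0.486

Rank w: 2, 1, 5, 6, 3, 4
Rank z: 1, 3, 2, 6, 5, 4
d = rank(w) − rank(z): 1, -2, 3, 0, -2, 0; Σd² = 18
ρ = 1 − 6Σd² / [n(n²−1)] = 1 − 6×18 / (6×35) = 1 − 108/210 ≈ 0.486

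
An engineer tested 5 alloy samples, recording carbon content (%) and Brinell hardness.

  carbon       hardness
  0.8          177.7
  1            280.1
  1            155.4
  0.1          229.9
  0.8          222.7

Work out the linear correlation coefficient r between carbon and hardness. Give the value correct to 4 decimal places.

-0.1369

n = 5, Σx = 3.7, Σy = 1065.8, Σx² = 3.29, Σy² = 236631.76, Σxy = 778.81
nΣxy − ΣxΣy = 3894.05 − 3943.46 = -49.41
nΣx² − (Σx)² = 16.45 − 13.69 = 2.76; nΣy² − (Σy)² = 1183158.8 − 1135929.64 = 47229.16
r = -49.41 / √(2.76 × 47229.16) = -49.41 / 361.0436 ≈ -0.1369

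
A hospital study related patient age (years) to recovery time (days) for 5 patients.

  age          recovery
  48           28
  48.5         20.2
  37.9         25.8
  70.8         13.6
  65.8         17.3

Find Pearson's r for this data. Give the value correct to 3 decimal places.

-0.871

n = 5, Σx = 271, Σy = 104.9, Σx² = 15434.94, Σy² = 2341.93, Σxy = 5402.74
nΣxy − ΣxΣy = 27013.7 − 28427.9 = -1414.2
nΣx² − (Σx)² = 77174.7 − 73441 = 3733.7; nΣy² − (Σy)² = 11709.65 − 11004.01 = 705.64
r = -1414.2 / √(3733.7 × 705.64) = -1414.2 / 1623.1599 ≈ -0.871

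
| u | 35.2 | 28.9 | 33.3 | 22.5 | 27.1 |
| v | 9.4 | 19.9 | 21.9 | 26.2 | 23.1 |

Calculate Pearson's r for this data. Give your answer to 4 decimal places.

n = 5, Σu = 147, Σv = 100.5, Σu² = 4423.8, Σv² = 2184.03, Σuv = 2850.77
nΣuv − ΣuΣv = 14253.85 − 14773.5 = -519.65
nΣu² − (Σu)² = 22119 − 21609 = 510; nΣv² − (Σv)² = 10920.15 − 10100.25 = 819.9
r = -519.65 / √(510 × 819.9) = -519.65 / 646.6444 ≈ -0.8036

-0.8036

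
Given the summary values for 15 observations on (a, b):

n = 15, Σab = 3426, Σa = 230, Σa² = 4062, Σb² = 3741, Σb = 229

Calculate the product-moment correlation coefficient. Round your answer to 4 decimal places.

r = (nΣab − ΣaΣb) / √[(nΣa² − (Σa)²)(nΣb² − (Σb)²)]
Numerator: 15×3426 − 230×229 = -1280
Denominator: √[(60930 − 52900)(56115 − 52441)] = √[8030 × 3674] = 5431.5946
r = -1280 / 5431.5946 ≈ -0.2357

-0.2357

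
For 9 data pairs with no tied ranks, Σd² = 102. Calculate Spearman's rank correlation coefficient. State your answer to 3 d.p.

ρ = 1 − 6Σd² / [n(n²−1)] = 1 − 6×102 / (9×80)
  = 1 − 612/720 = 1 − 0.8500 ≈ 0.150

0.150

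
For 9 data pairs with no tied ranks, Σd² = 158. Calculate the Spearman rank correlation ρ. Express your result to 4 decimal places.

-0.3167

ρ = 1 − 6Σd² / [n(n²−1)] = 1 − 6×158 / (9×80)
  = 1 − 948/720 = 1 − 1.31667 ≈ -0.3167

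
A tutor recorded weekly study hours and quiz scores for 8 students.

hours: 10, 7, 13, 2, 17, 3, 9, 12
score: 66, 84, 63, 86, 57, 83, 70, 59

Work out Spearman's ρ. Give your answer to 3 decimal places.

Rank hours: 5, 3, 7, 1, 8, 2, 4, 6
Rank score: 4, 7, 3, 8, 1, 6, 5, 2
d = rank(hours) − rank(score): 1, -4, 4, -7, 7, -4, -1, 4; Σd² = 164
ρ = 1 − 6Σd² / [n(n²−1)] = 1 − 6×164 / (8×63) = 1 − 984/504 ≈ -0.952

-0.952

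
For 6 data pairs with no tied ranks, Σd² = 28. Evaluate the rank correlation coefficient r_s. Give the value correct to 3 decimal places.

ρ = 1 − 6Σd² / [n(n²−1)] = 1 − 6×28 / (6×35)
  = 1 − 168/210 = 1 − 0.8000 ≈ 0.200

0.200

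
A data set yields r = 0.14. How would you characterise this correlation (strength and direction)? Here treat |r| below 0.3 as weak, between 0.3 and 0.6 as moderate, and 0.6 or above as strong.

weak positive

r = 0.14 > 0 so the relationship is positive.
|r| = 0.14, which falls in the weak range.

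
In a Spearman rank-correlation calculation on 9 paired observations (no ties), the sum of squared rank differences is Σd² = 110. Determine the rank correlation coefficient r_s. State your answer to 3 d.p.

0.083

ρ = 1 − 6Σd² / [n(n²−1)] = 1 − 6×110 / (9×80)
  = 1 − 660/720 = 1 − 0.9167 ≈ 0.083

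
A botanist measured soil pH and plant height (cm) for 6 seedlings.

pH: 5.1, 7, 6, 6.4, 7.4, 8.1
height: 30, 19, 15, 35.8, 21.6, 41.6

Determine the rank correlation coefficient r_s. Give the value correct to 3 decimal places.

0.371

Rank pH: 1, 4, 2, 3, 5, 6
Rank height: 4, 2, 1, 5, 3, 6
d = rank(pH) − rank(height): -3, 2, 1, -2, 2, 0; Σd² = 22
ρ = 1 − 6Σd² / [n(n²−1)] = 1 − 6×22 / (6×35) = 1 − 132/210 ≈ 0.371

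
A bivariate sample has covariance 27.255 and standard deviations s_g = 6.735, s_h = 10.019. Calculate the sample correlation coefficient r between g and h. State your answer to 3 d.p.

r = Cov(g,h) / (s_g · s_h) = 27.255 / (6.735 × 10.019)
  = 27.255 / 67.4780 ≈ 0.404

0.404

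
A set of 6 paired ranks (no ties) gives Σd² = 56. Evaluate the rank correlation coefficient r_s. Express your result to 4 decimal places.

ρ = 1 − 6Σd² / [n(n²−1)] = 1 − 6×56 / (6×35)
  = 1 − 336/210 = 1 − 1.60000 ≈ -0.6000

-0.6000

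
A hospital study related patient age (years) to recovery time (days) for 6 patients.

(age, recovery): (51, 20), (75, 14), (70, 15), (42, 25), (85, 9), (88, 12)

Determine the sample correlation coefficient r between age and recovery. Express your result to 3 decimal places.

n = 6, Σx = 411, Σy = 95, Σx² = 29859, Σy² = 1671, Σxy = 5991
nΣxy − ΣxΣy = 35946 − 39045 = -3099
nΣx² − (Σx)² = 179154 − 168921 = 10233; nΣy² − (Σy)² = 10026 − 9025 = 1001
r = -3099 / √(10233 × 1001) = -3099 / 3200.5051 ≈ -0.968

-0.968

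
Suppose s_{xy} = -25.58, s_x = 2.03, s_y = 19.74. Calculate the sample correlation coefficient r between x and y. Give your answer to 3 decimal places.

r = Cov(x,y) / (s_x · s_y) = -25.58 / (2.03 × 19.74)
  = -25.58 / 40.0722 ≈ -0.638

-0.638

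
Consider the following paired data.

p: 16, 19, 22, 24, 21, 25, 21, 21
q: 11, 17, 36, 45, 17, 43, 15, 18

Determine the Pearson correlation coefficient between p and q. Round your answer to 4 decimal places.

0.8507

n = 8, Σp = 169, Σq = 202, Σp² = 3625, Σq² = 6418, Σpq = 4496
nΣpq − ΣpΣq = 35968 − 34138 = 1830
nΣp² − (Σp)² = 29000 − 28561 = 439; nΣq² − (Σq)² = 51344 − 40804 = 10540
r = 1830 / √(439 × 10540) = 1830 / 2151.0602 ≈ 0.8507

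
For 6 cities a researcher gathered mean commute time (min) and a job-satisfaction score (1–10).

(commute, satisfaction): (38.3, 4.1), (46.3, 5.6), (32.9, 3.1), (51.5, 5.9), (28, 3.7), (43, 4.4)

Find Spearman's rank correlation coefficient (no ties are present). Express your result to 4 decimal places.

0.9429

Rank commute: 3, 5, 2, 6, 1, 4
Rank satisfaction: 3, 5, 1, 6, 2, 4
d = rank(commute) − rank(satisfaction): 0, 0, 1, 0, -1, 0; Σd² = 2
ρ = 1 − 6Σd² / [n(n²−1)] = 1 − 6×2 / (6×35) = 1 − 12/210 ≈ 0.9429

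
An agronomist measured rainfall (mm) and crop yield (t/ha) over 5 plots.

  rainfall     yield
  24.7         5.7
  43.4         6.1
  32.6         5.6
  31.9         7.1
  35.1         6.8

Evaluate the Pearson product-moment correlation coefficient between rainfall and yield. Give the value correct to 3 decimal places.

n = 5, Σx = 167.7, Σy = 31.3, Σx² = 5806.03, Σy² = 197.71, Σxy = 1053.26
nΣxy − ΣxΣy = 5266.3 − 5249.01 = 17.29
nΣx² − (Σx)² = 29030.15 − 28123.29 = 906.86; nΣy² − (Σy)² = 988.55 − 979.69 = 8.86
r = 17.29 / √(906.86 × 8.86) = 17.29 / 89.6369 ≈ 0.193

0.193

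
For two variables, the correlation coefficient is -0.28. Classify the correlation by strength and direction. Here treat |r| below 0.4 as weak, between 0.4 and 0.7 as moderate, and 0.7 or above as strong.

weak negative

r = -0.28 < 0 so the relationship is negative.
|r| = 0.28, which falls in the weak range.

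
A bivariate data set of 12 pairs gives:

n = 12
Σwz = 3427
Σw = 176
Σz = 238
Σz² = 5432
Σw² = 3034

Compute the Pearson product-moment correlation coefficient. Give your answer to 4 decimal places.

r = (nΣwz − ΣwΣz) / √[(nΣw² − (Σw)²)(nΣz² − (Σz)²)]
Numerator: 12×3427 − 176×238 = -764
Denominator: √[(36408 − 30976)(65184 − 56644)] = √[5432 × 8540] = 6810.9676
r = -764 / 6810.9676 ≈ -0.1122

-0.1122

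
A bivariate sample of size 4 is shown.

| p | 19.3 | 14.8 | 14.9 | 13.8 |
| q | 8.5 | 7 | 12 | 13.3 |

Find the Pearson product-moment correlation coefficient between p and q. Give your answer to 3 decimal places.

n = 4, Σp = 62.8, Σq = 40.8, Σp² = 1003.98, Σq² = 442.14, Σpq = 629.99
nΣpq − ΣpΣq = 2519.96 − 2562.24 = -42.28
nΣp² − (Σp)² = 4015.92 − 3943.84 = 72.08; nΣq² − (Σq)² = 1768.56 − 1664.64 = 103.92
r = -42.28 / √(72.08 × 103.92) = -42.28 / 86.5480 ≈ -0.489

-0.489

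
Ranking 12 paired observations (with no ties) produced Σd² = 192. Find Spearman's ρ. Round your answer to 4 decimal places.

ρ = 1 − 6Σd² / [n(n²−1)] = 1 − 6×192 / (12×143)
  = 1 − 1152/1716 = 1 − 0.67133 ≈ 0.3287

0.3287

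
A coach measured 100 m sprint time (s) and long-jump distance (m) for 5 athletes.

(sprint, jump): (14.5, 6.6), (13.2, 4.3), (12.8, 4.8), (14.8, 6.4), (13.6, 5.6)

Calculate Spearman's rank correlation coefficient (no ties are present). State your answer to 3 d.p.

Rank sprint: 4, 2, 1, 5, 3
Rank jump: 5, 1, 2, 4, 3
d = rank(sprint) − rank(jump): -1, 1, -1, 1, 0; Σd² = 4
ρ = 1 − 6Σd² / [n(n²−1)] = 1 − 6×4 / (5×24) = 1 − 24/120 ≈ 0.800

0.800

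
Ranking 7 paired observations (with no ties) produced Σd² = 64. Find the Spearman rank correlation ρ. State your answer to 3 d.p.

ρ = 1 − 6Σd² / [n(n²−1)] = 1 − 6×64 / (7×48)
  = 1 − 384/336 = 1 − 1.1429 ≈ -0.143

-0.143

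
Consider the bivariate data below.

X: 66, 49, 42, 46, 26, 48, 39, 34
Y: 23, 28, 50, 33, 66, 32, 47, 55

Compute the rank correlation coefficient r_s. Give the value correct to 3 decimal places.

-0.976

Rank X: 8, 7, 4, 5, 1, 6, 3, 2
Rank Y: 1, 2, 6, 4, 8, 3, 5, 7
d = rank(X) − rank(Y): 7, 5, -2, 1, -7, 3, -2, -5; Σd² = 166
ρ = 1 − 6Σd² / [n(n²−1)] = 1 − 6×166 / (8×63) = 1 − 996/504 ≈ -0.976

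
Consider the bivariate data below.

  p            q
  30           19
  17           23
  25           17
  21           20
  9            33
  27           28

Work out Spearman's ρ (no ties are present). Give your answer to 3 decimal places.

-0.543

Rank p: 6, 2, 4, 3, 1, 5
Rank q: 2, 4, 1, 3, 6, 5
d = rank(p) − rank(q): 4, -2, 3, 0, -5, 0; Σd² = 54
ρ = 1 − 6Σd² / [n(n²−1)] = 1 − 6×54 / (6×35) = 1 − 324/210 ≈ -0.543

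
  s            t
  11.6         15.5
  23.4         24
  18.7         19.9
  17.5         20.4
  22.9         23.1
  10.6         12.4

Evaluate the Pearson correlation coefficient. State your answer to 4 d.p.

0.9781

n = 6, Σs = 104.7, Σt = 115.3, Σs² = 1974.83, Σt² = 2315.79, Σst = 2130.96
nΣst − ΣsΣt = 12785.76 − 12071.91 = 713.85
nΣs² − (Σs)² = 11848.98 − 10962.09 = 886.89; nΣt² − (Σt)² = 13894.74 − 13294.09 = 600.65
r = 713.85 / √(886.89 × 600.65) = 713.85 / 729.8702 ≈ 0.9781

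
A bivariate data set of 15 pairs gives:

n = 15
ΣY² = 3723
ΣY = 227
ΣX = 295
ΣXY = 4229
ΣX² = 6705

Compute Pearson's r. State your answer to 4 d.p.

r = (nΣXY − ΣXΣY) / √[(nΣX² − (ΣX)²)(nΣY² − (ΣY)²)]
Numerator: 15×4229 − 295×227 = -3530
Denominator: √[(100575 − 87025)(55845 − 51529)] = √[13550 × 4316] = 7647.3394
r = -3530 / 7647.3394 ≈ -0.4616

-0.4616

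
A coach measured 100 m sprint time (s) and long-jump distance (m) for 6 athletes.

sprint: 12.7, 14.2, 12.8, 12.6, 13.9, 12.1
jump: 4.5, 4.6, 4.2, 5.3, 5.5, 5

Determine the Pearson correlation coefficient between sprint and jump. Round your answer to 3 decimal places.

n = 6, Σx = 78.3, Σy = 29.1, Σx² = 1025.15, Σy² = 142.39, Σxy = 379.96
nΣxy − ΣxΣy = 2279.76 − 2278.53 = 1.23
nΣx² − (Σx)² = 6150.9 − 6130.89 = 20.01; nΣy² − (Σy)² = 854.34 − 846.81 = 7.53
r = 1.23 / √(20.01 × 7.53) = 1.23 / 12.2750 ≈ 0.100

0.100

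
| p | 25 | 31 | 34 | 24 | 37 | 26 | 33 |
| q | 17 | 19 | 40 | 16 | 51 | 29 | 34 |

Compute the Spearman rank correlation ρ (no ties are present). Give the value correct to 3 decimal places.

Rank p: 2, 4, 6, 1, 7, 3, 5
Rank q: 2, 3, 6, 1, 7, 4, 5
d = rank(p) − rank(q): 0, 1, 0, 0, 0, -1, 0; Σd² = 2
ρ = 1 − 6Σd² / [n(n²−1)] = 1 − 6×2 / (7×48) = 1 − 12/336 ≈ 0.964

0.964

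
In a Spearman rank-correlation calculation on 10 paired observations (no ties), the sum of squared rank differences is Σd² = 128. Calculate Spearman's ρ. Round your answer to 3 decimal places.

0.224

ρ = 1 − 6Σd² / [n(n²−1)] = 1 − 6×128 / (10×99)
  = 1 − 768/990 = 1 − 0.7758 ≈ 0.224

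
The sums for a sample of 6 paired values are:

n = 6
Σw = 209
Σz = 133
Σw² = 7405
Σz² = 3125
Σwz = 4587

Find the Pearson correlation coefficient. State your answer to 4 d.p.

r = (nΣwz − ΣwΣz) / √[(nΣw² − (Σw)²)(nΣz² − (Σz)²)]
Numerator: 6×4587 − 209×133 = -275
Denominator: √[(44430 − 43681)(18750 − 17689)] = √[749 × 1061] = 891.4533
r = -275 / 891.4533 ≈ -0.3085

-0.3085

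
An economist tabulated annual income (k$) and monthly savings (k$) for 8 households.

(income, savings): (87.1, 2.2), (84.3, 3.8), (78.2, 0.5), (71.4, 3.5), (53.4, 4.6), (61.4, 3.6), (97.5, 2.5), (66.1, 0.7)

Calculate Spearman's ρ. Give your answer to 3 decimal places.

Rank income: 7, 6, 5, 4, 1, 2, 8, 3
Rank savings: 3, 7, 1, 5, 8, 6, 4, 2
d = rank(income) − rank(savings): 4, -1, 4, -1, -7, -4, 4, 1; Σd² = 116
ρ = 1 − 6Σd² / [n(n²−1)] = 1 − 6×116 / (8×63) = 1 − 696/504 ≈ -0.381

-0.381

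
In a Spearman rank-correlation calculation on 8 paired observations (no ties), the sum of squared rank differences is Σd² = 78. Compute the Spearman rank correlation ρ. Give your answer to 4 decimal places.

ρ = 1 − 6Σd² / [n(n²−1)] = 1 − 6×78 / (8×63)
  = 1 − 468/504 = 1 − 0.92857 ≈ 0.0714

0.0714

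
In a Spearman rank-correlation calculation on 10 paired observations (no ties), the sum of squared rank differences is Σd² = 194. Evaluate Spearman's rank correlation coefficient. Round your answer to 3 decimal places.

ρ = 1 − 6Σd² / [n(n²−1)] = 1 − 6×194 / (10×99)
  = 1 − 1164/990 = 1 − 1.1758 ≈ -0.176

-0.176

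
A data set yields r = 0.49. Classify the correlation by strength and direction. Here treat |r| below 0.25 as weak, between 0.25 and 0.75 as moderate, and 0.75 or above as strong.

r = 0.49 > 0 so the relationship is positive.
|r| = 0.49, which falls in the moderate range.

moderate positive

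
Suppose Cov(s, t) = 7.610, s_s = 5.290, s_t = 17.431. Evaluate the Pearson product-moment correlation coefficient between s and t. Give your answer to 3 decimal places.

0.083

r = Cov(s,t) / (s_s · s_t) = 7.610 / (5.290 × 17.431)
  = 7.610 / 92.2100 ≈ 0.083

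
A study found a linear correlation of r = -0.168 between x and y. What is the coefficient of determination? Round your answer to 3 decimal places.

r² = (-0.168)² = 0.028

0.028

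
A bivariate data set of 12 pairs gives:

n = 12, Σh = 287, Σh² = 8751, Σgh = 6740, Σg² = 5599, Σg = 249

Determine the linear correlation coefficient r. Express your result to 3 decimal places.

0.869

r = (nΣgh − ΣgΣh) / √[(nΣg² − (Σg)²)(nΣh² − (Σh)²)]
Numerator: 12×6740 − 249×287 = 9417
Denominator: √[(67188 − 62001)(105012 − 82369)] = √[5187 × 22643] = 10837.4001
r = 9417 / 10837.4001 ≈ 0.869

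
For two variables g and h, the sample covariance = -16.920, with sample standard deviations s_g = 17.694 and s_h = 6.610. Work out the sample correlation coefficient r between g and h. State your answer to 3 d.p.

r = Cov(g,h) / (s_g · s_h) = -16.920 / (17.694 × 6.610)
  = -16.920 / 116.9573 ≈ -0.145

-0.145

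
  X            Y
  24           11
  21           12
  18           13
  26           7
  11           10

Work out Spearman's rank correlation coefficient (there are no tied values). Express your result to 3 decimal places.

Rank X: 4, 3, 2, 5, 1
Rank Y: 3, 4, 5, 1, 2
d = rank(X) − rank(Y): 1, -1, -3, 4, -1; Σd² = 28
ρ = 1 − 6Σd² / [n(n²−1)] = 1 − 6×28 / (5×24) = 1 − 168/120 ≈ -0.400

-0.400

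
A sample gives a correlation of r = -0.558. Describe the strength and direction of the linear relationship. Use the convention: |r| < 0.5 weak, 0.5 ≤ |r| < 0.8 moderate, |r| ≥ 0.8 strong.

r = -0.558 < 0 so the relationship is negative.
|r| = 0.558, which falls in the moderate range.

moderate negative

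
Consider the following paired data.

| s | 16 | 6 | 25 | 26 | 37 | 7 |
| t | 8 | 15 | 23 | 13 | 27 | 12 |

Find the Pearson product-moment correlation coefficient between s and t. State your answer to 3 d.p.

0.697

n = 6, Σs = 117, Σt = 98, Σs² = 3011, Σt² = 1860, Σst = 2214
nΣst − ΣsΣt = 13284 − 11466 = 1818
nΣs² − (Σs)² = 18066 − 13689 = 4377; nΣt² − (Σt)² = 11160 − 9604 = 1556
r = 1818 / √(4377 × 1556) = 1818 / 2609.7149 ≈ 0.697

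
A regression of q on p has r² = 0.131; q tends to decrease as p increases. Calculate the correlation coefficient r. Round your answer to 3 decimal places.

-0.362

|r| = √0.131 = 0.362
The association is negative, so r = −0.362.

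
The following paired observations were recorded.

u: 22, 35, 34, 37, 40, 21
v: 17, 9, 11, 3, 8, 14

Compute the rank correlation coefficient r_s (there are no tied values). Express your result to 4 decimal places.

Rank u: 2, 4, 3, 5, 6, 1
Rank v: 6, 3, 4, 1, 2, 5
d = rank(u) − rank(v): -4, 1, -1, 4, 4, -4; Σd² = 66
ρ = 1 − 6Σd² / [n(n²−1)] = 1 − 6×66 / (6×35) = 1 − 396/210 ≈ -0.8857

-0.8857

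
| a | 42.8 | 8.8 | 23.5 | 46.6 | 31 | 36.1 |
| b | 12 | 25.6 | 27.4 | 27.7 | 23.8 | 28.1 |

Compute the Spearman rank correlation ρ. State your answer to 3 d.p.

0.143

Rank a: 5, 1, 2, 6, 3, 4
Rank b: 1, 3, 4, 5, 2, 6
d = rank(a) − rank(b): 4, -2, -2, 1, 1, -2; Σd² = 30
ρ = 1 − 6Σd² / [n(n²−1)] = 1 − 6×30 / (6×35) = 1 − 180/210 ≈ 0.143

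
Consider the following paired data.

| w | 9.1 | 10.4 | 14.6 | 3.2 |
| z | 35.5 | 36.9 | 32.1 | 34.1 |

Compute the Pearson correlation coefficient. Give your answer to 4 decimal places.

n = 4, Σw = 37.3, Σz = 138.6, Σw² = 414.37, Σz² = 4815.08, Σwz = 1284.59
nΣwz − ΣwΣz = 5138.36 − 5169.78 = -31.42
nΣw² − (Σw)² = 1657.48 − 1391.29 = 266.19; nΣz² − (Σz)² = 19260.32 − 19209.96 = 50.36
r = -31.42 / √(266.19 × 50.36) = -31.42 / 115.7814 ≈ -0.2714

-0.2714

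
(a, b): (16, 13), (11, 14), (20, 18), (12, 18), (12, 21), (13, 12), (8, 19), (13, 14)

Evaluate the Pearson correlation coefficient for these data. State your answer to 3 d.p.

n = 8, Σa = 105, Σb = 129, Σa² = 1467, Σb² = 2155, Σab = 1680
nΣab − ΣaΣb = 13440 − 13545 = -105
nΣa² − (Σa)² = 11736 − 11025 = 711; nΣb² − (Σb)² = 17240 − 16641 = 599
r = -105 / √(711 × 599) = -105 / 652.6017 ≈ -0.161

-0.161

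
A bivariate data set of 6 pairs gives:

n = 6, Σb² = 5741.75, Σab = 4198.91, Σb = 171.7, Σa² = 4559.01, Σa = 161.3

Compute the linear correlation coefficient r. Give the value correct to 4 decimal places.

r = (nΣab − ΣaΣb) / √[(nΣa² − (Σa)²)(nΣb² − (Σb)²)]
Numerator: 6×4198.91 − 161.3×171.7 = -2501.75
Denominator: √[(27354.06 − 26017.69)(34450.5 − 29480.89)] = √[1336.37 × 4969.61] = 2577.0599
r = -2501.75 / 2577.0599 ≈ -0.9708

-0.9708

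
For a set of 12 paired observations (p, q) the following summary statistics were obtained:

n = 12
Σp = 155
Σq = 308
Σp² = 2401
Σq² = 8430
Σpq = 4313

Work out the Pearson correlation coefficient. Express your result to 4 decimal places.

0.7315

r = (nΣpq − ΣpΣq) / √[(nΣp² − (Σp)²)(nΣq² − (Σq)²)]
Numerator: 12×4313 − 155×308 = 4016
Denominator: √[(28812 − 24025)(101160 − 94864)] = √[4787 × 6296] = 5489.8954
r = 4016 / 5489.8954 ≈ 0.7315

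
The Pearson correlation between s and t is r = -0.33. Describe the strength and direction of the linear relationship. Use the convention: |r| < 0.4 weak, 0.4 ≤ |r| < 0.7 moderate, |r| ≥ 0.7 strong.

weak negative

r = -0.33 < 0 so the relationship is negative.
|r| = 0.33, which falls in the weak range.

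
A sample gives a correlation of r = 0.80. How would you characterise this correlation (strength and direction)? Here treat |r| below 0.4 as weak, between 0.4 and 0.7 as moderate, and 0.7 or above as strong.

r = 0.80 > 0 so the relationship is positive.
|r| = 0.80, which falls in the strong range.

strong positive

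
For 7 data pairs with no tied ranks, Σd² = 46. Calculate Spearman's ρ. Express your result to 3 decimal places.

0.179

ρ = 1 − 6Σd² / [n(n²−1)] = 1 − 6×46 / (7×48)
  = 1 − 276/336 = 1 − 0.8214 ≈ 0.179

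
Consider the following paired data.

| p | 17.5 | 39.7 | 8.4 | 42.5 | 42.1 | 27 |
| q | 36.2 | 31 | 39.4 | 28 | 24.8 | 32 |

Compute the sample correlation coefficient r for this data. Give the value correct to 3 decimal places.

n = 6, Σp = 177.2, Σq = 191.4, Σp² = 6260.56, Σq² = 6246.84, Σpq = 5293.24
nΣpq − ΣpΣq = 31759.44 − 33916.08 = -2156.64
nΣp² − (Σp)² = 37563.36 − 31399.84 = 6163.52; nΣq² − (Σq)² = 37481.04 − 36633.96 = 847.08
r = -2156.64 / √(6163.52 × 847.08) = -2156.64 / 2284.9496 ≈ -0.944

-0.944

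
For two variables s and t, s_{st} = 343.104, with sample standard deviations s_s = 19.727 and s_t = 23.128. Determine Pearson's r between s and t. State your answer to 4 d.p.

r = Cov(s,t) / (s_s · s_t) = 343.104 / (19.727 × 23.128)
  = 343.104 / 456.2461 ≈ 0.7520

0.7520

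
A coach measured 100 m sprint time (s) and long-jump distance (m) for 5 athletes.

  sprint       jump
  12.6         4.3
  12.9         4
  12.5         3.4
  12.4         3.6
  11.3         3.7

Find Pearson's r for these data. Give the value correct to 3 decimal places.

n = 5, Σx = 61.7, Σy = 19, Σx² = 762.87, Σy² = 72.7, Σxy = 234.73
nΣxy − ΣxΣy = 1173.65 − 1172.3 = 1.35
nΣx² − (Σx)² = 3814.35 − 3806.89 = 7.46; nΣy² − (Σy)² = 363.5 − 361 = 2.5
r = 1.35 / √(7.46 × 2.5) = 1.35 / 4.3186 ≈ 0.313

0.313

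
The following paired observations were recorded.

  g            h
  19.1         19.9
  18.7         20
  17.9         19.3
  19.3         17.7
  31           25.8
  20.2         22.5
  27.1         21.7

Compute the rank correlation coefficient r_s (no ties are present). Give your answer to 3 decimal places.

Rank g: 3, 2, 1, 4, 7, 5, 6
Rank h: 3, 4, 2, 1, 7, 6, 5
d = rank(g) − rank(h): 0, -2, -1, 3, 0, -1, 1; Σd² = 16
ρ = 1 − 6Σd² / [n(n²−1)] = 1 − 6×16 / (7×48) = 1 − 96/336 ≈ 0.714

0.714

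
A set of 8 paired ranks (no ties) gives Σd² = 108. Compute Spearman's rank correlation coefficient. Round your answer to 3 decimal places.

ρ = 1 − 6Σd² / [n(n²−1)] = 1 − 6×108 / (8×63)
  = 1 − 648/504 = 1 − 1.2857 ≈ -0.286

-0.286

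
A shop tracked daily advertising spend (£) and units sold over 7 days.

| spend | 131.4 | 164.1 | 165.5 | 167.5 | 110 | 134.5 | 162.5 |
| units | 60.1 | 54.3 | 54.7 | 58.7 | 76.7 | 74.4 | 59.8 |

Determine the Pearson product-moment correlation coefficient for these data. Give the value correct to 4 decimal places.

-0.8440

n = 7, Σx = 1035.5, Σy = 438.7, Σx² = 156237.77, Σy² = 27992.57, Σxy = 63854.17
nΣxy − ΣxΣy = 446979.19 − 454273.85 = -7294.66
nΣx² − (Σx)² = 1093664.39 − 1072260.25 = 21404.14; nΣy² − (Σy)² = 195947.99 − 192457.69 = 3490.3
r = -7294.66 / √(21404.14 × 3490.3) = -7294.66 / 8643.3136 ≈ -0.8440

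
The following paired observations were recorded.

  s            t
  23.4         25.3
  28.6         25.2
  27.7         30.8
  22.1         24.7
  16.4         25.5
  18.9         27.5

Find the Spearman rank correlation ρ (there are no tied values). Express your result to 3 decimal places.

-0.143

Rank s: 4, 6, 5, 3, 1, 2
Rank t: 3, 2, 6, 1, 4, 5
d = rank(s) − rank(t): 1, 4, -1, 2, -3, -3; Σd² = 40
ρ = 1 − 6Σd² / [n(n²−1)] = 1 − 6×40 / (6×35) = 1 − 240/210 ≈ -0.143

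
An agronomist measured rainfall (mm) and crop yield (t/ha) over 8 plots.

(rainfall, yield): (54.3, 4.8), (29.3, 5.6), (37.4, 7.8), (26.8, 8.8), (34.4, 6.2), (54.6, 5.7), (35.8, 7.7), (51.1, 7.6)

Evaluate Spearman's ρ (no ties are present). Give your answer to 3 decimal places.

-0.429

Rank rainfall: 7, 2, 5, 1, 3, 8, 4, 6
Rank yield: 1, 2, 7, 8, 4, 3, 6, 5
d = rank(rainfall) − rank(yield): 6, 0, -2, -7, -1, 5, -2, 1; Σd² = 120
ρ = 1 − 6Σd² / [n(n²−1)] = 1 − 6×120 / (8×63) = 1 − 720/504 ≈ -0.429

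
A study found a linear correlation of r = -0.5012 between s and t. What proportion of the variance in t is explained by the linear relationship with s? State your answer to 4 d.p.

r² = (-0.5012)² = 0.2512

0.2512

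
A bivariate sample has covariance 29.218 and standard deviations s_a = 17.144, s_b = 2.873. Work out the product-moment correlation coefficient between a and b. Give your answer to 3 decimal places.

r = Cov(a,b) / (s_a · s_b) = 29.218 / (17.144 × 2.873)
  = 29.218 / 49.2547 ≈ 0.593

0.593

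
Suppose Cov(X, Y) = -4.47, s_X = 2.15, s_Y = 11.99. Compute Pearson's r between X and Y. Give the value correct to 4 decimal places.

r = Cov(X,Y) / (s_X · s_Y) = -4.47 / (2.15 × 11.99)
  = -4.47 / 25.7785 ≈ -0.1734

-0.1734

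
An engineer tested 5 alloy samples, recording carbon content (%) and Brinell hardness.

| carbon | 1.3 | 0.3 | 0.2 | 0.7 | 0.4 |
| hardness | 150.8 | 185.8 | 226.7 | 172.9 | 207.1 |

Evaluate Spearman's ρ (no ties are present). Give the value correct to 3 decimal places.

Rank carbon: 5, 2, 1, 4, 3
Rank hardness: 1, 3, 5, 2, 4
d = rank(carbon) − rank(hardness): 4, -1, -4, 2, -1; Σd² = 38
ρ = 1 − 6Σd² / [n(n²−1)] = 1 − 6×38 / (5×24) = 1 − 228/120 ≈ -0.900

-0.900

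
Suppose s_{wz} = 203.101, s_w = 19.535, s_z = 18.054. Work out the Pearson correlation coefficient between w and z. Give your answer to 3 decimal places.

r = Cov(w,z) / (s_w · s_z) = 203.101 / (19.535 × 18.054)
  = 203.101 / 352.6849 ≈ 0.576

0.576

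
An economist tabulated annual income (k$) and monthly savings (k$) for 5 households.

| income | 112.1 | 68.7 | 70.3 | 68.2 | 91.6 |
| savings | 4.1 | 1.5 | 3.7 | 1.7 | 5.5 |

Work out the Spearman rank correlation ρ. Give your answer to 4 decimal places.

0.8000

Rank income: 5, 2, 3, 1, 4
Rank savings: 4, 1, 3, 2, 5
d = rank(income) − rank(savings): 1, 1, 0, -1, -1; Σd² = 4
ρ = 1 − 6Σd² / [n(n²−1)] = 1 − 6×4 / (5×24) = 1 − 24/120 ≈ 0.8000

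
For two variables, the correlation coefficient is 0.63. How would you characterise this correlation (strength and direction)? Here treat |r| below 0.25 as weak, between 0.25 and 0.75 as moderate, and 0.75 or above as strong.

moderate positive

r = 0.63 > 0 so the relationship is positive.
|r| = 0.63, which falls in the moderate range.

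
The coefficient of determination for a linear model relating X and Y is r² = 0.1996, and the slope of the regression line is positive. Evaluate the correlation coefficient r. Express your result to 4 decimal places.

|r| = √0.1996 = 0.4468
The association is positive, so r = 0.4468.

0.4468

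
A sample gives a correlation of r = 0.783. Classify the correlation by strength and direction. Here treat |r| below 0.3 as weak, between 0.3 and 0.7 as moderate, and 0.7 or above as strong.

r = 0.783 > 0 so the relationship is positive.
|r| = 0.783, which falls in the strong range.

strong positive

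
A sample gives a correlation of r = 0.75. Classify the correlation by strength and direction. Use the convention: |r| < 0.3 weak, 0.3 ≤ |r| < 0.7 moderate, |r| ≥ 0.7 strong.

r = 0.75 > 0 so the relationship is positive.
|r| = 0.75, which falls in the strong range.

strong positive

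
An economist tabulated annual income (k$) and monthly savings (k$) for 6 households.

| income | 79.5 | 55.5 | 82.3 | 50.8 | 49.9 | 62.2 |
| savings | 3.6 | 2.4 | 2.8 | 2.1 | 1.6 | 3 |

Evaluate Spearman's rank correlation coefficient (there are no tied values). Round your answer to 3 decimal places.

Rank income: 5, 3, 6, 2, 1, 4
Rank savings: 6, 3, 4, 2, 1, 5
d = rank(income) − rank(savings): -1, 0, 2, 0, 0, -1; Σd² = 6
ρ = 1 − 6Σd² / [n(n²−1)] = 1 − 6×6 / (6×35) = 1 − 36/210 ≈ 0.829

0.829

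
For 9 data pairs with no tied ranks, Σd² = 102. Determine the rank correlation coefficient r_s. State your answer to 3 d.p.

0.150

ρ = 1 − 6Σd² / [n(n²−1)] = 1 − 6×102 / (9×80)
  = 1 − 612/720 = 1 − 0.8500 ≈ 0.150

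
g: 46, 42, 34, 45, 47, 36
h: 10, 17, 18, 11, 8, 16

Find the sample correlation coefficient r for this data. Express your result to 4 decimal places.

-0.8786

n = 6, Σg = 250, Σh = 80, Σg² = 10566, Σh² = 1154, Σgh = 3233
nΣgh − ΣgΣh = 19398 − 20000 = -602
nΣg² − (Σg)² = 63396 − 62500 = 896; nΣh² − (Σh)² = 6924 − 6400 = 524
r = -602 / √(896 × 524) = -602 / 685.2036 ≈ -0.8786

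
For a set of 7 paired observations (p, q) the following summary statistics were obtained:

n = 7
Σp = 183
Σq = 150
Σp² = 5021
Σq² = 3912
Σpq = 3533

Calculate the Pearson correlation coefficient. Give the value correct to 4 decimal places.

r = (nΣpq − ΣpΣq) / √[(nΣp² − (Σp)²)(nΣq² − (Σq)²)]
Numerator: 7×3533 − 183×150 = -2719
Denominator: √[(35147 − 33489)(27384 − 22500)] = √[1658 × 4884] = 2845.6409
r = -2719 / 2845.6409 ≈ -0.9555

-0.9555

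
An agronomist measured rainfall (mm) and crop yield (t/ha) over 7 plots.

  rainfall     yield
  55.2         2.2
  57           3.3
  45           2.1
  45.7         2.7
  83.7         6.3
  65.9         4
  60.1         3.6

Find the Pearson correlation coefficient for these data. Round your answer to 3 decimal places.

n = 7, Σx = 412.6, Σy = 24.2, Σx² = 25370.04, Σy² = 96.08, Σxy = 1534.7
nΣxy − ΣxΣy = 10742.9 − 9984.92 = 757.98
nΣx² − (Σx)² = 177590.28 − 170238.76 = 7351.52; nΣy² − (Σy)² = 672.56 − 585.64 = 86.92
r = 757.98 / √(7351.52 × 86.92) = 757.98 / 799.3711 ≈ 0.948

0.948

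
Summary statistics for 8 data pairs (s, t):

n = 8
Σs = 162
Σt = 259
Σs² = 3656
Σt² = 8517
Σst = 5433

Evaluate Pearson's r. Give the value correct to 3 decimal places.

0.846

r = (nΣst − ΣsΣt) / √[(nΣs² − (Σs)²)(nΣt² − (Σt)²)]
Numerator: 8×5433 − 162×259 = 1506
Denominator: √[(29248 − 26244)(68136 − 67081)] = √[3004 × 1055] = 1780.2303
r = 1506 / 1780.2303 ≈ 0.846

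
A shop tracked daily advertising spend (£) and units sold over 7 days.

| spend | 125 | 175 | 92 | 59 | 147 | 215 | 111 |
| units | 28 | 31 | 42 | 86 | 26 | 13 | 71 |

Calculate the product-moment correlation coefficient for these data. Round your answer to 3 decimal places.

n = 7, Σx = 924, Σy = 297, Σx² = 138350, Σy² = 16791, Σxy = 32361
nΣxy − ΣxΣy = 226527 − 274428 = -47901
nΣx² − (Σx)² = 968450 − 853776 = 114674; nΣy² − (Σy)² = 117537 − 88209 = 29328
r = -47901 / √(114674 × 29328) = -47901 / 57992.7502 ≈ -0.826

-0.826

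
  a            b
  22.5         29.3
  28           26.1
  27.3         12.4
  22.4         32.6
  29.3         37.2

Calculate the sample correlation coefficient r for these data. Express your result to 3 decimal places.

-0.124

n = 5, Σa = 129.5, Σb = 137.6, Σa² = 3395.79, Σb² = 4140.06, Σab = 3548.77
nΣab − ΣaΣb = 17743.85 − 17819.2 = -75.35
nΣa² − (Σa)² = 16978.95 − 16770.25 = 208.7; nΣb² − (Σb)² = 20700.3 − 18933.76 = 1766.54
r = -75.35 / √(208.7 × 1766.54) = -75.35 / 607.1877 ≈ -0.124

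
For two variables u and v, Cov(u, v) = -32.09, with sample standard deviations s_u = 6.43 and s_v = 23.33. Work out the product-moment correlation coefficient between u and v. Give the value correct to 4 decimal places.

-0.2139

r = Cov(u,v) / (s_u · s_v) = -32.09 / (6.43 × 23.33)
  = -32.09 / 150.0119 ≈ -0.2139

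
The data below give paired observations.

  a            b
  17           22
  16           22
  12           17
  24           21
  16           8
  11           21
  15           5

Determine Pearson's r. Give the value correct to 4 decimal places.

0.1581

n = 7, Σa = 111, Σb = 116, Σa² = 1867, Σb² = 2228, Σab = 1868
nΣab − ΣaΣb = 13076 − 12876 = 200
nΣa² − (Σa)² = 13069 − 12321 = 748; nΣb² − (Σb)² = 15596 − 13456 = 2140
r = 200 / √(748 × 2140) = 200 / 1265.1956 ≈ 0.1581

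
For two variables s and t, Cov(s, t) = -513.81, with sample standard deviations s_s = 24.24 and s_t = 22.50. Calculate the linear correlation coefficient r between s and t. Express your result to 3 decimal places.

r = Cov(s,t) / (s_s · s_t) = -513.81 / (24.24 × 22.50)
  = -513.81 / 545.4000 ≈ -0.942

-0.942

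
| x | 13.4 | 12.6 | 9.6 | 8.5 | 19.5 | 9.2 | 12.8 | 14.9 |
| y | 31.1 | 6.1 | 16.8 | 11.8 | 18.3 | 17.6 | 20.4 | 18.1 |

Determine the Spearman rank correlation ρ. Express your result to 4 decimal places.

Rank x: 6, 4, 3, 1, 8, 2, 5, 7
Rank y: 8, 1, 3, 2, 6, 4, 7, 5
d = rank(x) − rank(y): -2, 3, 0, -1, 2, -2, -2, 2; Σd² = 30
ρ = 1 − 6Σd² / [n(n²−1)] = 1 − 6×30 / (8×63) = 1 − 180/504 ≈ 0.6429

0.6429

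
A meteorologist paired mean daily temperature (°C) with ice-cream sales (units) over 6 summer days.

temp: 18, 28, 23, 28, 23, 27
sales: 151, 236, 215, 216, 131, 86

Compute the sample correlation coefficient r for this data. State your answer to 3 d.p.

n = 6, Σx = 147, Σy = 1035, Σx² = 3679, Σy² = 195935, Σxy = 25654
nΣxy − ΣxΣy = 153924 − 152145 = 1779
nΣx² − (Σx)² = 22074 − 21609 = 465; nΣy² − (Σy)² = 1175610 − 1071225 = 104385
r = 1779 / √(465 × 104385) = 1779 / 6966.9954 ≈ 0.255

0.255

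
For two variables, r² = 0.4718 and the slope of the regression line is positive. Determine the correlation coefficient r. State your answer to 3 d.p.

0.687

|r| = √0.4718 = 0.687
The association is positive, so r = 0.687.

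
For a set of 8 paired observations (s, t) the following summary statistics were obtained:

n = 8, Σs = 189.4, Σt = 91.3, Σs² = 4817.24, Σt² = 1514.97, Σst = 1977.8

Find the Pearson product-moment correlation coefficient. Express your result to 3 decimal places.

r = (nΣst − ΣsΣt) / √[(nΣs² − (Σs)²)(nΣt² − (Σt)²)]
Numerator: 8×1977.8 − 189.4×91.3 = -1469.82
Denominator: √[(38537.92 − 35872.36)(12119.76 − 8335.69)] = √[2665.56 × 3784.07] = 3175.9511
r = -1469.82 / 3175.9511 ≈ -0.463

-0.463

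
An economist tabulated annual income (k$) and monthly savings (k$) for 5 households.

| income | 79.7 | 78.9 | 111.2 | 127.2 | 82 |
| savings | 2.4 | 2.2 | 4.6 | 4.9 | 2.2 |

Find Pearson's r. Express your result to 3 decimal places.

n = 5, Σx = 479, Σy = 16.3, Σx² = 47846.58, Σy² = 60.61, Σxy = 1680.06
nΣxy − ΣxΣy = 8400.3 − 7807.7 = 592.6
nΣx² − (Σx)² = 239232.9 − 229441 = 9791.9; nΣy² − (Σy)² = 303.05 − 265.69 = 37.36
r = 592.6 / √(9791.9 × 37.36) = 592.6 / 604.8350 ≈ 0.980

0.980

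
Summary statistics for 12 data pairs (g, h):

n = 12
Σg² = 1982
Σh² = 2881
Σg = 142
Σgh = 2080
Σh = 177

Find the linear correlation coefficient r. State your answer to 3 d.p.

-0.051

r = (nΣgh − ΣgΣh) / √[(nΣg² − (Σg)²)(nΣh² − (Σh)²)]
Numerator: 12×2080 − 142×177 = -174
Denominator: √[(23784 − 20164)(34572 − 31329)] = √[3620 × 3243] = 3426.3187
r = -174 / 3426.3187 ≈ -0.051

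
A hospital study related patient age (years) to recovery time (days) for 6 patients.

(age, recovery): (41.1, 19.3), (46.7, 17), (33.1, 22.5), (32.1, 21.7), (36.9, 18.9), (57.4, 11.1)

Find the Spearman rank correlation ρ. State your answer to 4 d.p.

-0.8857

Rank age: 4, 5, 2, 1, 3, 6
Rank recovery: 4, 2, 6, 5, 3, 1
d = rank(age) − rank(recovery): 0, 3, -4, -4, 0, 5; Σd² = 66
ρ = 1 − 6Σd² / [n(n²−1)] = 1 − 6×66 / (6×35) = 1 − 396/210 ≈ -0.8857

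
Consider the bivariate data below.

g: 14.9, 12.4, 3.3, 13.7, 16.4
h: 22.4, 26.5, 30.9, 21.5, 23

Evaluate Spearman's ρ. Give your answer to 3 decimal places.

Rank g: 4, 2, 1, 3, 5
Rank h: 2, 4, 5, 1, 3
d = rank(g) − rank(h): 2, -2, -4, 2, 2; Σd² = 32
ρ = 1 − 6Σd² / [n(n²−1)] = 1 − 6×32 / (5×24) = 1 − 192/120 ≈ -0.600

-0.600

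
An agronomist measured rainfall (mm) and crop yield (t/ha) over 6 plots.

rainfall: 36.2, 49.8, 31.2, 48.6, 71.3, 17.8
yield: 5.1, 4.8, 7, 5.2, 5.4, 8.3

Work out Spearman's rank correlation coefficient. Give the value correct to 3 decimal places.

-0.600

Rank rainfall: 3, 5, 2, 4, 6, 1
Rank yield: 2, 1, 5, 3, 4, 6
d = rank(rainfall) − rank(yield): 1, 4, -3, 1, 2, -5; Σd² = 56
ρ = 1 − 6Σd² / [n(n²−1)] = 1 − 6×56 / (6×35) = 1 − 336/210 ≈ -0.600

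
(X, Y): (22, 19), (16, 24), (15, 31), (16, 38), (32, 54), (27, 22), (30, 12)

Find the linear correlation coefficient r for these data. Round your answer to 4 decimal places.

0.0711

n = 7, ΣX = 158, ΣY = 200, ΣX² = 3874, ΣY² = 6886, ΣXY = 4557
nΣXY − ΣXΣY = 31899 − 31600 = 299
nΣX² − (ΣX)² = 27118 − 24964 = 2154; nΣY² − (ΣY)² = 48202 − 40000 = 8202
r = 299 / √(2154 × 8202) = 299 / 4203.2259 ≈ 0.0711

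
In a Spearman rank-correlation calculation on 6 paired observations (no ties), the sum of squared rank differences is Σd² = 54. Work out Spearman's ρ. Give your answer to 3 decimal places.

ρ = 1 − 6Σd² / [n(n²−1)] = 1 − 6×54 / (6×35)
  = 1 − 324/210 = 1 − 1.5429 ≈ -0.543

-0.543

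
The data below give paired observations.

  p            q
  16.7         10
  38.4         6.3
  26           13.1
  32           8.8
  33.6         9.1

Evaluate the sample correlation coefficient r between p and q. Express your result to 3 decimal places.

-0.622

n = 5, Σp = 146.7, Σq = 47.3, Σp² = 4582.41, Σq² = 471.55, Σpq = 1336.88
nΣpq − ΣpΣq = 6684.4 − 6938.91 = -254.51
nΣp² − (Σp)² = 22912.05 − 21520.89 = 1391.16; nΣq² − (Σq)² = 2357.75 − 2237.29 = 120.46
r = -254.51 / √(1391.16 × 120.46) = -254.51 / 409.3643 ≈ -0.622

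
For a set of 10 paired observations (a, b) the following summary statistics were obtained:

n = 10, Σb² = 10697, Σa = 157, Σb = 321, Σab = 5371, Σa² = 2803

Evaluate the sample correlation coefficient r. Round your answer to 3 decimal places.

r = (nΣab − ΣaΣb) / √[(nΣa² − (Σa)²)(nΣb² − (Σb)²)]
Numerator: 10×5371 − 157×321 = 3313
Denominator: √[(28030 − 24649)(106970 − 103041)] = √[3381 × 3929] = 3644.7152
r = 3313 / 3644.7152 ≈ 0.909

0.909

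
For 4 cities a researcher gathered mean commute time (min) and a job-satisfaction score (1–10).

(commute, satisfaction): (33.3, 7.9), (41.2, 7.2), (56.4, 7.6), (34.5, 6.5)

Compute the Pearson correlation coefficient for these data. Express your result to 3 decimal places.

0.269

n = 4, Σx = 165.4, Σy = 29.2, Σx² = 7177.54, Σy² = 214.26, Σxy = 1212.6
nΣxy − ΣxΣy = 4850.4 − 4829.68 = 20.72
nΣx² − (Σx)² = 28710.16 − 27357.16 = 1353; nΣy² − (Σy)² = 857.04 − 852.64 = 4.4
r = 20.72 / √(1353 × 4.4) = 20.72 / 77.1570 ≈ 0.269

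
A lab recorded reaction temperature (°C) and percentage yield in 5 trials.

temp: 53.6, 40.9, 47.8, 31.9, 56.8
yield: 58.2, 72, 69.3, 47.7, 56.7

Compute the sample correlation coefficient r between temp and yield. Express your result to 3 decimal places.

n = 5, Σx = 231, Σy = 303.9, Σx² = 11074.46, Σy² = 18863.91, Σxy = 14119.05
nΣxy − ΣxΣy = 70595.25 − 70200.9 = 394.35
nΣx² − (Σx)² = 55372.3 − 53361 = 2011.3; nΣy² − (Σy)² = 94319.55 − 92355.21 = 1964.34
r = 394.35 / √(2011.3 × 1964.34) = 394.35 / 1987.6813 ≈ 0.198

0.198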